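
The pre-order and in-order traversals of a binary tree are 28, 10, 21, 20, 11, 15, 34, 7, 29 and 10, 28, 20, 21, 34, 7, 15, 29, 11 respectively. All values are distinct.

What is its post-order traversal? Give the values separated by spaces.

10 20 7 34 29 15 11 21 28

The first element of pre-order is the root; it splits in-order into left and right subtrees.
Root 28: left subtree has 1 node {10}, right has 7 {20, 21, 34, 7, 15, 29, 11}.
  Root 21: left subtree has 1 node {20}, right has 5 {34, 7, 15, 29, 11}.
    Root 11: left subtree has 4 nodes {34, 7, 15, 29}, right has 0 { }.
      Root 15: left subtree has 2 nodes {34, 7}, right has 1 {29}.
        Root 34: left subtree has 0 nodes { }, right has 1 {7}.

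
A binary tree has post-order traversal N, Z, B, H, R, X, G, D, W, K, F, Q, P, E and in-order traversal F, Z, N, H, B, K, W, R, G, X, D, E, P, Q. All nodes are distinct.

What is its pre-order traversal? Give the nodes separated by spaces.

E F K H Z N B W D G R X P Q

The last element of post-order is the root; it splits in-order into left and right subtrees.
Root E: left subtree has 11 nodes {F, Z, N, H, B, K, W, R, G, X, D}, right has 2 {P, Q}.
  Root F: left subtree has 0 nodes { }, right has 10 {Z, N, H, B, K, W, R, G, X, D}.
    Root K: left subtree has 4 nodes {Z, N, H, B}, right has 5 {W, R, G, X, D}.
      Root H: left subtree has 2 nodes {Z, N}, right has 1 {B}.
        Root Z: left subtree has 0 nodes { }, right has 1 {N}.
      Root W: left subtree has 0 nodes { }, right has 4 {R, G, X, D}.
        Root D: left subtree has 3 nodes {R, G, X}, right has 0 { }.
          Root G: left subtree has 1 node {R}, right has 1 {X}.
  Root P: left subtree has 0 nodes { }, right has 1 {Q}.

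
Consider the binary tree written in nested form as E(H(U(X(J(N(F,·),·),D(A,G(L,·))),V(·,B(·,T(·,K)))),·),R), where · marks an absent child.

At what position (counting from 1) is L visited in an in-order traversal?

In-order visits the left subtree, then the node, then the right subtree.
At E: go left to H.
  At H: go left to U.
    At U: go left to X.
      At X: go left to J.
        At J: go left to N.
          At N: go left to F.
            F is a leaf — visit F.
          Visit N.
          At N: no right child.
        Visit J.
        At J: no right child.
      Visit X.
      At X: go right to D.
        At D: go left to A.
          A is a leaf — visit A.
        Visit D.
        At D: go right to G.
          At G: go left to L.
            L is a leaf — visit L.
          Visit G.
          At G: no right child.
    Visit U.
    At U: go right to V.
      At V: no left child.
      Visit V.
      At V: go right to B.
        At B: no left child.
        Visit B.
        At B: go right to T.
          At T: no left child.
          Visit T.
          At T: go right to K.
            K is a leaf — visit K.
  Visit H.
  At H: no right child.
Visit E.
At E: go right to R.
  R is a leaf — visit R.
Full in-order sequence: F, N, J, X, A, D, L, G, U, V, B, T, K, H, E, R.

7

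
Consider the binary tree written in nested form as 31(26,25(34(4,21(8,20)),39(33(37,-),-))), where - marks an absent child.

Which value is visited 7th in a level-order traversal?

Level-order visits nodes level by level from the root, left to right within each level.
Level 0: 31
Level 1: 26, 25
Level 2: 34, 39
Level 3: 4, 21, 33
Level 4: 8, 20, 37
Full level-order sequence: 31, 26, 25, 34, 39, 4, 21, 33, 8, 20, 37.

21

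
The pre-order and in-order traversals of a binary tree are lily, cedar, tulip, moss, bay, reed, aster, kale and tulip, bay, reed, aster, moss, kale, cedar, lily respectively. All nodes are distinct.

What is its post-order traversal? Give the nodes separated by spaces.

aster reed bay kale moss tulip cedar lily

The first element of pre-order is the root; it splits in-order into left and right subtrees.
Root lily: left subtree has 7 nodes {tulip, bay, reed, aster, moss, kale, cedar}, right has 0 { }.
  Root cedar: left subtree has 6 nodes {tulip, bay, reed, aster, moss, kale}, right has 0 { }.
    Root tulip: left subtree has 0 nodes { }, right has 5 {bay, reed, aster, moss, kale}.
      Root moss: left subtree has 3 nodes {bay, reed, aster}, right has 1 {kale}.
        Root bay: left subtree has 0 nodes { }, right has 2 {reed, aster}.
          Root reed: left subtree has 0 nodes { }, right has 1 {aster}.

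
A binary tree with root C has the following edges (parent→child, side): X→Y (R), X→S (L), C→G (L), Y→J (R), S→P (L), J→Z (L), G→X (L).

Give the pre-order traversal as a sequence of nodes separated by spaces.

C G X S P Y J Z

Pre-order visits the node, then its left subtree, then its right subtree.
Visit C.
At C: go left to G.
  Visit G.
  At G: go left to X.
    Visit X.
    At X: go left to S.
      Visit S.
      At S: go left to P.
        P is a leaf — visit P.
      At S: no right child.
    At X: go right to Y.
      Visit Y.
      At Y: no left child.
      At Y: go right to J.
        Visit J.
        At J: go left to Z.
          Z is a leaf — visit Z.
        At J: no right child.
  At G: no right child.
At C: no right child.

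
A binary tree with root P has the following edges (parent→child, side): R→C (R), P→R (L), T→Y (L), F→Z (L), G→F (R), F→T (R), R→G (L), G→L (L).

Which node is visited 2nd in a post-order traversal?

Z

Post-order visits the left subtree, then the right subtree, then the node.
At P: go left to R.
  At R: go left to G.
    At G: go left to L.
      L is a leaf — visit L.
    At G: go right to F.
      At F: go left to Z.
        Z is a leaf — visit Z.
      At F: go right to T.
        At T: go left to Y.
          Y is a leaf — visit Y.
        At T: no right child.
        Visit T.
      Visit F.
    Visit G.
  At R: go right to C.
    C is a leaf — visit C.
  Visit R.
At P: no right child.
Visit P.
Full post-order sequence: L, Z, Y, T, F, G, C, R, P.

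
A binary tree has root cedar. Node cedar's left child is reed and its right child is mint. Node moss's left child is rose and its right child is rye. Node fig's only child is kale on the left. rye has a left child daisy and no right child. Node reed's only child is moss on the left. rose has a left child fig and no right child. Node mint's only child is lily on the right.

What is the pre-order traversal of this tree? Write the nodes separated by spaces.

cedar reed moss rose fig kale rye daisy mint lily

Pre-order visits the node, then its left subtree, then its right subtree.
Visit cedar.
At cedar: go left to reed.
  Visit reed.
  At reed: go left to moss.
    Visit moss.
    At moss: go left to rose.
      Visit rose.
      At rose: go left to fig.
        Visit fig.
        At fig: go left to kale.
          kale is a leaf — visit kale.
        At fig: no right child.
      At rose: no right child.
    At moss: go right to rye.
      Visit rye.
      At rye: go left to daisy.
        daisy is a leaf — visit daisy.
      At rye: no right child.
  At reed: no right child.
At cedar: go right to mint.
  Visit mint.
  At mint: no left child.
  At mint: go right to lily.
    lily is a leaf — visit lily.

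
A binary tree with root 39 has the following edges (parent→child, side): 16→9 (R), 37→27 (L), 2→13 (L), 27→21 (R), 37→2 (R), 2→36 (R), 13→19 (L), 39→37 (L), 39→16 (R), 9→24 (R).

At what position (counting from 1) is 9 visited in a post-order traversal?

Post-order visits the left subtree, then the right subtree, then the node.
At 39: go left to 37.
  At 37: go left to 27.
    At 27: no left child.
    At 27: go right to 21.
      21 is a leaf — visit 21.
    Visit 27.
  At 37: go right to 2.
    At 2: go left to 13.
      At 13: go left to 19.
        19 is a leaf — visit 19.
      At 13: no right child.
      Visit 13.
    At 2: go right to 36.
      36 is a leaf — visit 36.
    Visit 2.
  Visit 37.
At 39: go right to 16.
  At 16: no left child.
  At 16: go right to 9.
    At 9: no left child.
    At 9: go right to 24.
      24 is a leaf — visit 24.
    Visit 9.
  Visit 16.
Visit 39.
Full post-order sequence: 21, 27, 19, 13, 36, 2, 37, 24, 9, 16, 39.

9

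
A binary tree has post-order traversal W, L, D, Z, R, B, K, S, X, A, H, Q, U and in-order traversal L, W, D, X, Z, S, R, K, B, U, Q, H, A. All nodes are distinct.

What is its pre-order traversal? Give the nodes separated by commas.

U, X, D, L, W, S, Z, K, R, B, Q, H, A

The last element of post-order is the root; it splits in-order into left and right subtrees.
Root U: left subtree has 9 nodes {L, W, D, X, Z, S, R, K, B}, right has 3 {Q, H, A}.
  Root X: left subtree has 3 nodes {L, W, D}, right has 5 {Z, S, R, K, B}.
    Root D: left subtree has 2 nodes {L, W}, right has 0 { }.
      Root L: left subtree has 0 nodes { }, right has 1 {W}.
    Root S: left subtree has 1 node {Z}, right has 3 {R, K, B}.
      Root K: left subtree has 1 node {R}, right has 1 {B}.
  Root Q: left subtree has 0 nodes { }, right has 2 {H, A}.
    Root H: left subtree has 0 nodes { }, right has 1 {A}.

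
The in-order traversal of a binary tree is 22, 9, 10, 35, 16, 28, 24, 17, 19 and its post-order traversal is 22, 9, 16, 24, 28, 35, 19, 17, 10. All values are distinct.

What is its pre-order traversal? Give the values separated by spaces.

10 9 22 17 35 28 16 24 19

The last element of post-order is the root; it splits in-order into left and right subtrees.
Root 10: left subtree has 2 nodes {22, 9}, right has 6 {35, 16, 28, 24, 17, 19}.
  Root 9: left subtree has 1 node {22}, right has 0 { }.
  Root 17: left subtree has 4 nodes {35, 16, 28, 24}, right has 1 {19}.
    Root 35: left subtree has 0 nodes { }, right has 3 {16, 28, 24}.
      Root 28: left subtree has 1 node {16}, right has 1 {24}.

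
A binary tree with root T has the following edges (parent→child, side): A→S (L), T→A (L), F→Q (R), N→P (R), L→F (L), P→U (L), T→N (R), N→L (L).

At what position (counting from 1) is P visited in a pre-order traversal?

8

Pre-order visits the node, then its left subtree, then its right subtree.
Visit T.
At T: go left to A.
  Visit A.
  At A: go left to S.
    S is a leaf — visit S.
  At A: no right child.
At T: go right to N.
  Visit N.
  At N: go left to L.
    Visit L.
    At L: go left to F.
      Visit F.
      At F: no left child.
      At F: go right to Q.
        Q is a leaf — visit Q.
    At L: no right child.
  At N: go right to P.
    Visit P.
    At P: go left to U.
      U is a leaf — visit U.
    At P: no right child.
Full pre-order sequence: T, A, S, N, L, F, Q, P, U.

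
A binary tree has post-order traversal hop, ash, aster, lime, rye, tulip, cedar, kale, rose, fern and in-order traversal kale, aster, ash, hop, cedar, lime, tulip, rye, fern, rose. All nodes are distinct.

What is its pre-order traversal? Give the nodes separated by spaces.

The last element of post-order is the root; it splits in-order into left and right subtrees.
Root fern: left subtree has 8 nodes {kale, aster, ash, hop, cedar, lime, tulip, rye}, right has 1 {rose}.
  Root kale: left subtree has 0 nodes { }, right has 7 {aster, ash, hop, cedar, lime, tulip, rye}.
    Root cedar: left subtree has 3 nodes {aster, ash, hop}, right has 3 {lime, tulip, rye}.
      Root aster: left subtree has 0 nodes { }, right has 2 {ash, hop}.
        Root ash: left subtree has 0 nodes { }, right has 1 {hop}.
      Root tulip: left subtree has 1 node {lime}, right has 1 {rye}.

fern kale cedar aster ash hop tulip lime rye rose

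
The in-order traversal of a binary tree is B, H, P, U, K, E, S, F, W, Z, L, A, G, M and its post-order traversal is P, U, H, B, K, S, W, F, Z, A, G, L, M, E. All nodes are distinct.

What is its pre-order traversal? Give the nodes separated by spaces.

E K B H U P M L Z F S W G A

The last element of post-order is the root; it splits in-order into left and right subtrees.
Root E: left subtree has 5 nodes {B, H, P, U, K}, right has 8 {S, F, W, Z, L, A, G, M}.
  Root K: left subtree has 4 nodes {B, H, P, U}, right has 0 { }.
    Root B: left subtree has 0 nodes { }, right has 3 {H, P, U}.
      Root H: left subtree has 0 nodes { }, right has 2 {P, U}.
        Root U: left subtree has 1 node {P}, right has 0 { }.
  Root M: left subtree has 7 nodes {S, F, W, Z, L, A, G}, right has 0 { }.
    Root L: left subtree has 4 nodes {S, F, W, Z}, right has 2 {A, G}.
      Root Z: left subtree has 3 nodes {S, F, W}, right has 0 { }.
        Root F: left subtree has 1 node {S}, right has 1 {W}.
      Root G: left subtree has 1 node {A}, right has 0 { }.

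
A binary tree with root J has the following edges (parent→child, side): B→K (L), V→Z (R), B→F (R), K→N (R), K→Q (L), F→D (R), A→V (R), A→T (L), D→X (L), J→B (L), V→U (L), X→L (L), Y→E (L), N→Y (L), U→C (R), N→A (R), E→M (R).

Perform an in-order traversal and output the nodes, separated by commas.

In-order visits the left subtree, then the node, then the right subtree.
At J: go left to B.
  At B: go left to K.
    At K: go left to Q.
      Q is a leaf — visit Q.
    Visit K.
    At K: go right to N.
      At N: go left to Y.
        At Y: go left to E.
          At E: no left child.
          Visit E.
          At E: go right to M.
            M is a leaf — visit M.
        Visit Y.
        At Y: no right child.
      Visit N.
      At N: go right to A.
        At A: go left to T.
          T is a leaf — visit T.
        Visit A.
        At A: go right to V.
          At V: go left to U.
            At U: no left child.
            Visit U.
            At U: go right to C.
              C is a leaf — visit C.
          Visit V.
          At V: go right to Z.
            Z is a leaf — visit Z.
  Visit B.
  At B: go right to F.
    At F: no left child.
    Visit F.
    At F: go right to D.
      At D: go left to X.
        At X: go left to L.
          L is a leaf — visit L.
        Visit X.
        At X: no right child.
      Visit D.
      At D: no right child.
Visit J.
At J: no right child.

Q, K, E, M, Y, N, T, A, U, C, V, Z, B, F, L, X, D, J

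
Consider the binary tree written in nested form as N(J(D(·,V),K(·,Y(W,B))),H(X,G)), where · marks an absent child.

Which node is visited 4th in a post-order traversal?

Post-order visits the left subtree, then the right subtree, then the node.
At N: go left to J.
  At J: go left to D.
    At D: no left child.
    At D: go right to V.
      V is a leaf — visit V.
    Visit D.
  At J: go right to K.
    At K: no left child.
    At K: go right to Y.
      At Y: go left to W.
        W is a leaf — visit W.
      At Y: go right to B.
        B is a leaf — visit B.
      Visit Y.
    Visit K.
  Visit J.
At N: go right to H.
  At H: go left to X.
    X is a leaf — visit X.
  At H: go right to G.
    G is a leaf — visit G.
  Visit H.
Visit N.
Full post-order sequence: V, D, W, B, Y, K, J, X, G, H, N.

B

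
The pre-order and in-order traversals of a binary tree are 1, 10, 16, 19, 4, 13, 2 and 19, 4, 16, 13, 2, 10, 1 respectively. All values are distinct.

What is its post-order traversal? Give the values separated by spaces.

The first element of pre-order is the root; it splits in-order into left and right subtrees.
Root 1: left subtree has 6 nodes {19, 4, 16, 13, 2, 10}, right has 0 { }.
  Root 10: left subtree has 5 nodes {19, 4, 16, 13, 2}, right has 0 { }.
    Root 16: left subtree has 2 nodes {19, 4}, right has 2 {13, 2}.
      Root 19: left subtree has 0 nodes { }, right has 1 {4}.
      Root 13: left subtree has 0 nodes { }, right has 1 {2}.

4 19 2 13 16 10 1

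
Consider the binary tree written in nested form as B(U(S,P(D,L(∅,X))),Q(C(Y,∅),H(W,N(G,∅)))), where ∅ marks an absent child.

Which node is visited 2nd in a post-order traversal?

D

Post-order visits the left subtree, then the right subtree, then the node.
At B: go left to U.
  At U: go left to S.
    S is a leaf — visit S.
  At U: go right to P.
    At P: go left to D.
      D is a leaf — visit D.
    At P: go right to L.
      At L: no left child.
      At L: go right to X.
        X is a leaf — visit X.
      Visit L.
    Visit P.
  Visit U.
At B: go right to Q.
  At Q: go left to C.
    At C: go left to Y.
      Y is a leaf — visit Y.
    At C: no right child.
    Visit C.
  At Q: go right to H.
    At H: go left to W.
      W is a leaf — visit W.
    At H: go right to N.
      At N: go left to G.
        G is a leaf — visit G.
      At N: no right child.
      Visit N.
    Visit H.
  Visit Q.
Visit B.
Full post-order sequence: S, D, X, L, P, U, Y, C, W, G, N, H, Q, B.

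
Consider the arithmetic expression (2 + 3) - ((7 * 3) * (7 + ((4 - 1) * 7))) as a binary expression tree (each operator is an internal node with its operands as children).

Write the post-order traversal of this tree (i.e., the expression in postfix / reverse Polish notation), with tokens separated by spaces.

Post-order on an expression tree gives postfix notation: for each operator, emit left operand, right operand, then the operator.

2 3 + 7 3 * 7 4 1 - 7 * + * -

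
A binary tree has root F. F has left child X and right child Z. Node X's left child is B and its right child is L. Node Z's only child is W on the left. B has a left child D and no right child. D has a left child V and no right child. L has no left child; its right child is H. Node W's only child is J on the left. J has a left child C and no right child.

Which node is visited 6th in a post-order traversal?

Post-order visits the left subtree, then the right subtree, then the node.
At F: go left to X.
  At X: go left to B.
    At B: go left to D.
      At D: go left to V.
        V is a leaf — visit V.
      At D: no right child.
      Visit D.
    At B: no right child.
    Visit B.
  At X: go right to L.
    At L: no left child.
    At L: go right to H.
      H is a leaf — visit H.
    Visit L.
  Visit X.
At F: go right to Z.
  At Z: go left to W.
    At W: go left to J.
      At J: go left to C.
        C is a leaf — visit C.
      At J: no right child.
      Visit J.
    At W: no right child.
    Visit W.
  At Z: no right child.
  Visit Z.
Visit F.
Full post-order sequence: V, D, B, H, L, X, C, J, W, Z, F.

X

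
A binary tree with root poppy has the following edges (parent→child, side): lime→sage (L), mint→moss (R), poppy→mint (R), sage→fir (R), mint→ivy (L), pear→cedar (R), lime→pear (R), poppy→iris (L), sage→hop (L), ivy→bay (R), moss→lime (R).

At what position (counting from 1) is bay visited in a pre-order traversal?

5

Pre-order visits the node, then its left subtree, then its right subtree.
Visit poppy.
At poppy: go left to iris.
  iris is a leaf — visit iris.
At poppy: go right to mint.
  Visit mint.
  At mint: go left to ivy.
    Visit ivy.
    At ivy: no left child.
    At ivy: go right to bay.
      bay is a leaf — visit bay.
  At mint: go right to moss.
    Visit moss.
    At moss: no left child.
    At moss: go right to lime.
      Visit lime.
      At lime: go left to sage.
        Visit sage.
        At sage: go left to hop.
          hop is a leaf — visit hop.
        At sage: go right to fir.
          fir is a leaf — visit fir.
      At lime: go right to pear.
        Visit pear.
        At pear: no left child.
        At pear: go right to cedar.
          cedar is a leaf — visit cedar.
Full pre-order sequence: poppy, iris, mint, ivy, bay, moss, lime, sage, hop, fir, pear, cedar.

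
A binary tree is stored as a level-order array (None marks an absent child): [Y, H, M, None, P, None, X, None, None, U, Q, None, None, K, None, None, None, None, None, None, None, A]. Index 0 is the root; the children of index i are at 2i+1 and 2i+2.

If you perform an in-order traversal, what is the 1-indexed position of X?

In-order visits the left subtree, then the node, then the right subtree.
At Y: go left to H.
  At H: no left child.
  Visit H.
  At H: go right to P.
    At P: go left to U.
      U is a leaf — visit U.
    Visit P.
    At P: go right to Q.
      At Q: go left to A.
        A is a leaf — visit A.
      Visit Q.
      At Q: no right child.
Visit Y.
At Y: go right to M.
  At M: no left child.
  Visit M.
  At M: go right to X.
    At X: go left to K.
      K is a leaf — visit K.
    Visit X.
    At X: no right child.
Full in-order sequence: H, U, P, A, Q, Y, M, K, X.

9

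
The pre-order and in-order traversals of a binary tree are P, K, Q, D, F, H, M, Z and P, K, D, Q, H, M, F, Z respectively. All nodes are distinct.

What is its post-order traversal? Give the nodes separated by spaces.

D M H Z F Q K P

The first element of pre-order is the root; it splits in-order into left and right subtrees.
Root P: left subtree has 0 nodes { }, right has 7 {K, D, Q, H, M, F, Z}.
  Root K: left subtree has 0 nodes { }, right has 6 {D, Q, H, M, F, Z}.
    Root Q: left subtree has 1 node {D}, right has 4 {H, M, F, Z}.
      Root F: left subtree has 2 nodes {H, M}, right has 1 {Z}.
        Root H: left subtree has 0 nodes { }, right has 1 {M}.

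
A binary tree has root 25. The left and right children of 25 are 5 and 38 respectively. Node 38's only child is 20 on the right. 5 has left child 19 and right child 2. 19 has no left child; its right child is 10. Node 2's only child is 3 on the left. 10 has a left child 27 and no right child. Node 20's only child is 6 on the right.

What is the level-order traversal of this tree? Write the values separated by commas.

Level-order visits nodes level by level from the root, left to right within each level.
Level 0: 25
Level 1: 5, 38
Level 2: 19, 2, 20
Level 3: 10, 3, 6
Level 4: 27

25, 5, 38, 19, 2, 20, 10, 3, 6, 27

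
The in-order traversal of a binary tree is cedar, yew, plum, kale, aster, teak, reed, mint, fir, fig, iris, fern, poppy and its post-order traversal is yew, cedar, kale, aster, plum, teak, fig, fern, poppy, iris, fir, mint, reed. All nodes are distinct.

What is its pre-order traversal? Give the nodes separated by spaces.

The last element of post-order is the root; it splits in-order into left and right subtrees.
Root reed: left subtree has 6 nodes {cedar, yew, plum, kale, aster, teak}, right has 6 {mint, fir, fig, iris, fern, poppy}.
  Root teak: left subtree has 5 nodes {cedar, yew, plum, kale, aster}, right has 0 { }.
    Root plum: left subtree has 2 nodes {cedar, yew}, right has 2 {kale, aster}.
      Root cedar: left subtree has 0 nodes { }, right has 1 {yew}.
      Root aster: left subtree has 1 node {kale}, right has 0 { }.
  Root mint: left subtree has 0 nodes { }, right has 5 {fir, fig, iris, fern, poppy}.
    Root fir: left subtree has 0 nodes { }, right has 4 {fig, iris, fern, poppy}.
      Root iris: left subtree has 1 node {fig}, right has 2 {fern, poppy}.
        Root poppy: left subtree has 1 node {fern}, right has 0 { }.

reed teak plum cedar yew aster kale mint fir iris fig poppy fern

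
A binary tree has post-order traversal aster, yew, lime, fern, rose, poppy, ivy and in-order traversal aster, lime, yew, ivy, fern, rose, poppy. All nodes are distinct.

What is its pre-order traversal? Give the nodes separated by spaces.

ivy lime aster yew poppy rose fern

The last element of post-order is the root; it splits in-order into left and right subtrees.
Root ivy: left subtree has 3 nodes {aster, lime, yew}, right has 3 {fern, rose, poppy}.
  Root lime: left subtree has 1 node {aster}, right has 1 {yew}.
  Root poppy: left subtree has 2 nodes {fern, rose}, right has 0 { }.
    Root rose: left subtree has 1 node {fern}, right has 0 { }.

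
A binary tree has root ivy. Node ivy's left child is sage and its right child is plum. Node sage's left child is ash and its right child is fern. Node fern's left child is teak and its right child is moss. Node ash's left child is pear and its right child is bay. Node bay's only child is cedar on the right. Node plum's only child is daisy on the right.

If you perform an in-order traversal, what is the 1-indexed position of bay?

In-order visits the left subtree, then the node, then the right subtree.
At ivy: go left to sage.
  At sage: go left to ash.
    At ash: go left to pear.
      pear is a leaf — visit pear.
    Visit ash.
    At ash: go right to bay.
      At bay: no left child.
      Visit bay.
      At bay: go right to cedar.
        cedar is a leaf — visit cedar.
  Visit sage.
  At sage: go right to fern.
    At fern: go left to teak.
      teak is a leaf — visit teak.
    Visit fern.
    At fern: go right to moss.
      moss is a leaf — visit moss.
Visit ivy.
At ivy: go right to plum.
  At plum: no left child.
  Visit plum.
  At plum: go right to daisy.
    daisy is a leaf — visit daisy.
Full in-order sequence: pear, ash, bay, cedar, sage, teak, fern, moss, ivy, plum, daisy.

3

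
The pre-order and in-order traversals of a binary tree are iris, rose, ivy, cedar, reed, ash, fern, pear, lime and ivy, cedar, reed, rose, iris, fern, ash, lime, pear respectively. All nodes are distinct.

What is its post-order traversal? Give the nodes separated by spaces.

The first element of pre-order is the root; it splits in-order into left and right subtrees.
Root iris: left subtree has 4 nodes {ivy, cedar, reed, rose}, right has 4 {fern, ash, lime, pear}.
  Root rose: left subtree has 3 nodes {ivy, cedar, reed}, right has 0 { }.
    Root ivy: left subtree has 0 nodes { }, right has 2 {cedar, reed}.
      Root cedar: left subtree has 0 nodes { }, right has 1 {reed}.
  Root ash: left subtree has 1 node {fern}, right has 2 {lime, pear}.
    Root pear: left subtree has 1 node {lime}, right has 0 { }.

reed cedar ivy rose fern lime pear ash iris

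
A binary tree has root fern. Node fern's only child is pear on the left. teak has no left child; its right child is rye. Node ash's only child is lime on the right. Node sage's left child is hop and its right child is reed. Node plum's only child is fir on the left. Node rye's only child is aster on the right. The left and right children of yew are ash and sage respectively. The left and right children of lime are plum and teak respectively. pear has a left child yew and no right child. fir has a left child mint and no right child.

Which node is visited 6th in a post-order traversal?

Post-order visits the left subtree, then the right subtree, then the node.
At fern: go left to pear.
  At pear: go left to yew.
    At yew: go left to ash.
      At ash: no left child.
      At ash: go right to lime.
        At lime: go left to plum.
          At plum: go left to fir.
            At fir: go left to mint.
              mint is a leaf — visit mint.
            At fir: no right child.
            Visit fir.
          At plum: no right child.
          Visit plum.
        At lime: go right to teak.
          At teak: no left child.
          At teak: go right to rye.
            At rye: no left child.
            At rye: go right to aster.
              aster is a leaf — visit aster.
            Visit rye.
          Visit teak.
        Visit lime.
      Visit ash.
    At yew: go right to sage.
      At sage: go left to hop.
        hop is a leaf — visit hop.
      At sage: go right to reed.
        reed is a leaf — visit reed.
      Visit sage.
    Visit yew.
  At pear: no right child.
  Visit pear.
At fern: no right child.
Visit fern.
Full post-order sequence: mint, fir, plum, aster, rye, teak, lime, ash, hop, reed, sage, yew, pear, fern.

teak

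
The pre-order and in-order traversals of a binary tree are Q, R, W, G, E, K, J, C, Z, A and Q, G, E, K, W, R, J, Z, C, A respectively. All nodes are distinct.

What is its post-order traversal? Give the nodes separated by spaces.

K E G W Z A C J R Q

The first element of pre-order is the root; it splits in-order into left and right subtrees.
Root Q: left subtree has 0 nodes { }, right has 9 {G, E, K, W, R, J, Z, C, A}.
  Root R: left subtree has 4 nodes {G, E, K, W}, right has 4 {J, Z, C, A}.
    Root W: left subtree has 3 nodes {G, E, K}, right has 0 { }.
      Root G: left subtree has 0 nodes { }, right has 2 {E, K}.
        Root E: left subtree has 0 nodes { }, right has 1 {K}.
    Root J: left subtree has 0 nodes { }, right has 3 {Z, C, A}.
      Root C: left subtree has 1 node {Z}, right has 1 {A}.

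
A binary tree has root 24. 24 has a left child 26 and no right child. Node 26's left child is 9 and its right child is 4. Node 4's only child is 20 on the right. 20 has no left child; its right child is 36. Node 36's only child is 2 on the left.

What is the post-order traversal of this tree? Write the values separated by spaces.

9 2 36 20 4 26 24

Post-order visits the left subtree, then the right subtree, then the node.
At 24: go left to 26.
  At 26: go left to 9.
    9 is a leaf — visit 9.
  At 26: go right to 4.
    At 4: no left child.
    At 4: go right to 20.
      At 20: no left child.
      At 20: go right to 36.
        At 36: go left to 2.
          2 is a leaf — visit 2.
        At 36: no right child.
        Visit 36.
      Visit 20.
    Visit 4.
  Visit 26.
At 24: no right child.
Visit 24.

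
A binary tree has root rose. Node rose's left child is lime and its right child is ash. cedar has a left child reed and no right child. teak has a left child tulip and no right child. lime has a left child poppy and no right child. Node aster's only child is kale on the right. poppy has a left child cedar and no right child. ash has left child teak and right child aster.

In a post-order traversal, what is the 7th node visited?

Post-order visits the left subtree, then the right subtree, then the node.
At rose: go left to lime.
  At lime: go left to poppy.
    At poppy: go left to cedar.
      At cedar: go left to reed.
        reed is a leaf — visit reed.
      At cedar: no right child.
      Visit cedar.
    At poppy: no right child.
    Visit poppy.
  At lime: no right child.
  Visit lime.
At rose: go right to ash.
  At ash: go left to teak.
    At teak: go left to tulip.
      tulip is a leaf — visit tulip.
    At teak: no right child.
    Visit teak.
  At ash: go right to aster.
    At aster: no left child.
    At aster: go right to kale.
      kale is a leaf — visit kale.
    Visit aster.
  Visit ash.
Visit rose.
Full post-order sequence: reed, cedar, poppy, lime, tulip, teak, kale, aster, ash, rose.

kale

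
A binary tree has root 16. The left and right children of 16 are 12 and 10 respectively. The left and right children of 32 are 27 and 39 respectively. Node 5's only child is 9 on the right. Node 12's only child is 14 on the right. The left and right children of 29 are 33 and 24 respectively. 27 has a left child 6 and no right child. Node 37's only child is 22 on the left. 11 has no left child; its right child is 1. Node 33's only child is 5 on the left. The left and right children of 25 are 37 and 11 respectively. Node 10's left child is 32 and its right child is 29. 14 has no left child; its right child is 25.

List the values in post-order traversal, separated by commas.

Post-order visits the left subtree, then the right subtree, then the node.
At 16: go left to 12.
  At 12: no left child.
  At 12: go right to 14.
    At 14: no left child.
    At 14: go right to 25.
      At 25: go left to 37.
        At 37: go left to 22.
          22 is a leaf — visit 22.
        At 37: no right child.
        Visit 37.
      At 25: go right to 11.
        At 11: no left child.
        At 11: go right to 1.
          1 is a leaf — visit 1.
        Visit 11.
      Visit 25.
    Visit 14.
  Visit 12.
At 16: go right to 10.
  At 10: go left to 32.
    At 32: go left to 27.
      At 27: go left to 6.
        6 is a leaf — visit 6.
      At 27: no right child.
      Visit 27.
    At 32: go right to 39.
      39 is a leaf — visit 39.
    Visit 32.
  At 10: go right to 29.
    At 29: go left to 33.
      At 33: go left to 5.
        At 5: no left child.
        At 5: go right to 9.
          9 is a leaf — visit 9.
        Visit 5.
      At 33: no right child.
      Visit 33.
    At 29: go right to 24.
      24 is a leaf — visit 24.
    Visit 29.
  Visit 10.
Visit 16.

22, 37, 1, 11, 25, 14, 12, 6, 27, 39, 32, 9, 5, 33, 24, 29, 10, 16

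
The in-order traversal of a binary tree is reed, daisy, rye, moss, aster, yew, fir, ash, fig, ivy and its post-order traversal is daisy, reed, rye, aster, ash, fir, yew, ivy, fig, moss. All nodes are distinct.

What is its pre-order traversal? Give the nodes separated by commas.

moss, rye, reed, daisy, fig, yew, aster, fir, ash, ivy

The last element of post-order is the root; it splits in-order into left and right subtrees.
Root moss: left subtree has 3 nodes {reed, daisy, rye}, right has 6 {aster, yew, fir, ash, fig, ivy}.
  Root rye: left subtree has 2 nodes {reed, daisy}, right has 0 { }.
    Root reed: left subtree has 0 nodes { }, right has 1 {daisy}.
  Root fig: left subtree has 4 nodes {aster, yew, fir, ash}, right has 1 {ivy}.
    Root yew: left subtree has 1 node {aster}, right has 2 {fir, ash}.
      Root fir: left subtree has 0 nodes { }, right has 1 {ash}.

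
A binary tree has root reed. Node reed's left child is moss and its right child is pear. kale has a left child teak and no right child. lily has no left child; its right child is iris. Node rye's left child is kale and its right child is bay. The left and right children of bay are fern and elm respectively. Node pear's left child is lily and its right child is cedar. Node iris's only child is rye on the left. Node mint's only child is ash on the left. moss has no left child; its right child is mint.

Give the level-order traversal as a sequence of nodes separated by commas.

reed, moss, pear, mint, lily, cedar, ash, iris, rye, kale, bay, teak, fern, elm

Level-order visits nodes level by level from the root, left to right within each level.
Level 0: reed
Level 1: moss, pear
Level 2: mint, lily, cedar
Level 3: ash, iris
Level 4: rye
Level 5: kale, bay
Level 6: teak, fern, elm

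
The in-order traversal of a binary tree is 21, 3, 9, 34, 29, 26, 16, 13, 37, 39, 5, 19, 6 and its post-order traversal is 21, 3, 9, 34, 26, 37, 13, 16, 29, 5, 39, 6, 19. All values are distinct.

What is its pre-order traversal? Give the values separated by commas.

The last element of post-order is the root; it splits in-order into left and right subtrees.
Root 19: left subtree has 11 nodes {21, 3, 9, 34, 29, 26, 16, 13, 37, 39, 5}, right has 1 {6}.
  Root 39: left subtree has 9 nodes {21, 3, 9, 34, 29, 26, 16, 13, 37}, right has 1 {5}.
    Root 29: left subtree has 4 nodes {21, 3, 9, 34}, right has 4 {26, 16, 13, 37}.
      Root 34: left subtree has 3 nodes {21, 3, 9}, right has 0 { }.
        Root 9: left subtree has 2 nodes {21, 3}, right has 0 { }.
          Root 3: left subtree has 1 node {21}, right has 0 { }.
      Root 16: left subtree has 1 node {26}, right has 2 {13, 37}.
        Root 13: left subtree has 0 nodes { }, right has 1 {37}.

19, 39, 29, 34, 9, 3, 21, 16, 26, 13, 37, 5, 6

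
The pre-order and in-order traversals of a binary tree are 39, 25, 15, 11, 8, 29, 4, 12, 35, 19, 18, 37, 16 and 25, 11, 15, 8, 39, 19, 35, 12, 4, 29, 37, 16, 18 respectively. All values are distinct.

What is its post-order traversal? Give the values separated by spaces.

The first element of pre-order is the root; it splits in-order into left and right subtrees.
Root 39: left subtree has 4 nodes {25, 11, 15, 8}, right has 8 {19, 35, 12, 4, 29, 37, 16, 18}.
  Root 25: left subtree has 0 nodes { }, right has 3 {11, 15, 8}.
    Root 15: left subtree has 1 node {11}, right has 1 {8}.
  Root 29: left subtree has 4 nodes {19, 35, 12, 4}, right has 3 {37, 16, 18}.
    Root 4: left subtree has 3 nodes {19, 35, 12}, right has 0 { }.
      Root 12: left subtree has 2 nodes {19, 35}, right has 0 { }.
        Root 35: left subtree has 1 node {19}, right has 0 { }.
    Root 18: left subtree has 2 nodes {37, 16}, right has 0 { }.
      Root 37: left subtree has 0 nodes { }, right has 1 {16}.

11 8 15 25 19 35 12 4 16 37 18 29 39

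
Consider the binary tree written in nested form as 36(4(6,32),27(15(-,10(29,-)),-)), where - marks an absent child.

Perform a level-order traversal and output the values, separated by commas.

Level-order visits nodes level by level from the root, left to right within each level.
Level 0: 36
Level 1: 4, 27
Level 2: 6, 32, 15
Level 3: 10
Level 4: 29

36, 4, 27, 6, 32, 15, 10, 29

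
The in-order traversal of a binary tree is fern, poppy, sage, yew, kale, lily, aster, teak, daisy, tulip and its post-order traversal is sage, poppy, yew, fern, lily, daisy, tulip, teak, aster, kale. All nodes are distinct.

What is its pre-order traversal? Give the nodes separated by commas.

The last element of post-order is the root; it splits in-order into left and right subtrees.
Root kale: left subtree has 4 nodes {fern, poppy, sage, yew}, right has 5 {lily, aster, teak, daisy, tulip}.
  Root fern: left subtree has 0 nodes { }, right has 3 {poppy, sage, yew}.
    Root yew: left subtree has 2 nodes {poppy, sage}, right has 0 { }.
      Root poppy: left subtree has 0 nodes { }, right has 1 {sage}.
  Root aster: left subtree has 1 node {lily}, right has 3 {teak, daisy, tulip}.
    Root teak: left subtree has 0 nodes { }, right has 2 {daisy, tulip}.
      Root tulip: left subtree has 1 node {daisy}, right has 0 { }.

kale, fern, yew, poppy, sage, aster, lily, teak, tulip, daisy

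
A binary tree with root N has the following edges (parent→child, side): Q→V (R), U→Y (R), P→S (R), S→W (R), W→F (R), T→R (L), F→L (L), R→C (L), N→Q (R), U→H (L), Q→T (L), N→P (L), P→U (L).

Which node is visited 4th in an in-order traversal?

P

In-order visits the left subtree, then the node, then the right subtree.
At N: go left to P.
  At P: go left to U.
    At U: go left to H.
      H is a leaf — visit H.
    Visit U.
    At U: go right to Y.
      Y is a leaf — visit Y.
  Visit P.
  At P: go right to S.
    At S: no left child.
    Visit S.
    At S: go right to W.
      At W: no left child.
      Visit W.
      At W: go right to F.
        At F: go left to L.
          L is a leaf — visit L.
        Visit F.
        At F: no right child.
Visit N.
At N: go right to Q.
  At Q: go left to T.
    At T: go left to R.
      At R: go left to C.
        C is a leaf — visit C.
      Visit R.
      At R: no right child.
    Visit T.
    At T: no right child.
  Visit Q.
  At Q: go right to V.
    V is a leaf — visit V.
Full in-order sequence: H, U, Y, P, S, W, L, F, N, C, R, T, Q, V.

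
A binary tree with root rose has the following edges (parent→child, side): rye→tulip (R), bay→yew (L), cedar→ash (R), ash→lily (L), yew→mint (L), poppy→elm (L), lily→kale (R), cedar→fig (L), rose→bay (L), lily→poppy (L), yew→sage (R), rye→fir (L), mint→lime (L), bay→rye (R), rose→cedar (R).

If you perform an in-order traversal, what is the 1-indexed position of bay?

5

In-order visits the left subtree, then the node, then the right subtree.
At rose: go left to bay.
  At bay: go left to yew.
    At yew: go left to mint.
      At mint: go left to lime.
        lime is a leaf — visit lime.
      Visit mint.
      At mint: no right child.
    Visit yew.
    At yew: go right to sage.
      sage is a leaf — visit sage.
  Visit bay.
  At bay: go right to rye.
    At rye: go left to fir.
      fir is a leaf — visit fir.
    Visit rye.
    At rye: go right to tulip.
      tulip is a leaf — visit tulip.
Visit rose.
At rose: go right to cedar.
  At cedar: go left to fig.
    fig is a leaf — visit fig.
  Visit cedar.
  At cedar: go right to ash.
    At ash: go left to lily.
      At lily: go left to poppy.
        At poppy: go left to elm.
          elm is a leaf — visit elm.
        Visit poppy.
        At poppy: no right child.
      Visit lily.
      At lily: go right to kale.
        kale is a leaf — visit kale.
    Visit ash.
    At ash: no right child.
Full in-order sequence: lime, mint, yew, sage, bay, fir, rye, tulip, rose, fig, cedar, elm, poppy, lily, kale, ash.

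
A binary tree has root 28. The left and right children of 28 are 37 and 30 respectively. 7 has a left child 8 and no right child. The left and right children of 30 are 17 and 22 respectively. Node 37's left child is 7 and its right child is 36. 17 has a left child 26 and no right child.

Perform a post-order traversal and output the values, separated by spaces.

8 7 36 37 26 17 22 30 28

Post-order visits the left subtree, then the right subtree, then the node.
At 28: go left to 37.
  At 37: go left to 7.
    At 7: go left to 8.
      8 is a leaf — visit 8.
    At 7: no right child.
    Visit 7.
  At 37: go right to 36.
    36 is a leaf — visit 36.
  Visit 37.
At 28: go right to 30.
  At 30: go left to 17.
    At 17: go left to 26.
      26 is a leaf — visit 26.
    At 17: no right child.
    Visit 17.
  At 30: go right to 22.
    22 is a leaf — visit 22.
  Visit 30.
Visit 28.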